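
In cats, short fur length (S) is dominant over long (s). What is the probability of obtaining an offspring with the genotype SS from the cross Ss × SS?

Punnett square for Ss × SS:
Offspring genotypes: 2 SS, 2 Ss
Total offspring: 4
Count with target: 2
Probability: 2/4 = 1/2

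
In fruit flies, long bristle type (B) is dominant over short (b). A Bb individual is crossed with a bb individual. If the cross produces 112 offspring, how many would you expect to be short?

Punnett square for Bb × bb:
Offspring genotypes: 2 Bb, 2 bb
long: 2, short: 2
short: 2 out of 4 → fraction 1/2
Expected count = 1/2 × 112 = 56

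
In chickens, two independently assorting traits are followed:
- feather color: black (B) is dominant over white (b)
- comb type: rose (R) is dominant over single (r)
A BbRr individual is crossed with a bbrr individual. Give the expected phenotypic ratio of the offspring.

Dihybrid cross BbRr × bbrr — consider each gene separately:
feather color: Bb × bb → 2 Bb, 2 bb → 2 B_ : 2 bb (out of 4)
comb type: Rr × rr → 2 Rr, 2 rr → 2 R_ : 2 rr (out of 4)
Combine (counts out of 4 × 4 = 16): black/rose (B_R_) = 2×2 = 4; black/single (B_rr) = 2×2 = 4; white/rose (bbR_) = 2×2 = 4; white/single (bbrr) = 2×2 = 4
Phenotype counts (out of 16): 4 black/rose, 4 black/single, 4 white/rose, 4 white/single
Ratio: 1 black/rose : 1 black/single : 1 white/rose : 1 white/single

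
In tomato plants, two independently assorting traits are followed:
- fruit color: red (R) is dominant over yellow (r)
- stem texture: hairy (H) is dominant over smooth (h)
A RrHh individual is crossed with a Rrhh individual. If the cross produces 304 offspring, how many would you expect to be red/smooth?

Dihybrid cross RrHh × Rrhh — consider each gene separately:
fruit color: Rr × Rr → 1 RR, 2 Rr, 1 rr → 3 R_ : 1 rr (out of 4)
stem texture: Hh × hh → 2 Hh, 2 hh → 2 H_ : 2 hh (out of 4)
Combine (counts out of 4 × 4 = 16): red/hairy (R_H_) = 3×2 = 6; red/smooth (R_hh) = 3×2 = 6; yellow/hairy (rrH_) = 1×2 = 2; yellow/smooth (rrhh) = 1×2 = 2
Phenotype counts (out of 16): 6 red/hairy, 6 red/smooth, 2 yellow/hairy, 2 yellow/smooth
red/smooth: 6 out of 16 → fraction 3/8
Expected count = 3/8 × 304 = 114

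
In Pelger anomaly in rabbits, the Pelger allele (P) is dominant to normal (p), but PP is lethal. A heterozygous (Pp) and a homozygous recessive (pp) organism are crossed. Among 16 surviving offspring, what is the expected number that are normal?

Cross: Pp × pp
Punnett square offspring (before lethality): 2 Pp, 2 pp
No PP offspring are produced in this cross.
normal: 2 out of 4 → fraction 1/2
Expected count = 1/2 × 16 = 8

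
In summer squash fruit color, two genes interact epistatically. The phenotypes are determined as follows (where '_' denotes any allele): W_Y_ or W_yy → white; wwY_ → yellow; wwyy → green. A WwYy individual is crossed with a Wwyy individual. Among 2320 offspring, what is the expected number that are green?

Cross: WwYy × Wwyy — consider each gene separately:
W gene: Ww × Ww → 1 WW, 2 Ww, 1 ww → 3 W_ : 1 ww (out of 4)
Y gene: Yy × yy → 2 Yy, 2 yy → 2 Y_ : 2 yy (out of 4)
Genotype classes (out of 4 × 4 = 16): W_Y_ = 3×2 = 6; W_yy = 3×2 = 6; wwY_ = 1×2 = 2; wwyy = 1×2 = 2
Apply the phenotype rules: W_Y_ (6) + W_yy (6) → white; wwY_ (2) → yellow; wwyy (2) → green
Phenotype counts (out of 16): 12 white, 2 yellow, 2 green
green: 2 out of 16 → fraction 1/8
Expected count = 1/8 × 2320 = 290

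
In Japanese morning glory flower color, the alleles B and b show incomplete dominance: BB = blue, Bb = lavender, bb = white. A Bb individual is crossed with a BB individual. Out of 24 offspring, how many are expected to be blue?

Punnett square for Bb × BB:
Offspring genotypes: 2 BB, 2 Bb
Phenotype counts: 2 blue, 2 lavender
blue: 2 out of 4 → fraction 1/2
Expected count = 1/2 × 24 = 12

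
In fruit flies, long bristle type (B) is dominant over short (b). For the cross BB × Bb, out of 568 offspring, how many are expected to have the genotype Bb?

Punnett square for BB × Bb:
Offspring genotypes: 2 BB, 2 Bb
Total offspring: 4
Count with target: 2
Probability: 2/4 = 1/2
Expected count = 1/2 × 568 = 284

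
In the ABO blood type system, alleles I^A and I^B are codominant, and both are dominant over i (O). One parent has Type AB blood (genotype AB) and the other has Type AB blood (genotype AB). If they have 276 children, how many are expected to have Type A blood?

Cross: AB × AB
Possible offspring genotypes: 1 AA, 2 AB, 1 BB
Blood type counts: 1 Type A, 2 Type AB, 1 Type B
Probability of Type A: 1/4
Expected count = 1/4 × 276 = 69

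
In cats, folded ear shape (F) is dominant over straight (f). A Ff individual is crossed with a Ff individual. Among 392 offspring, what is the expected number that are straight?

Punnett square for Ff × Ff:
Offspring genotypes: 1 FF, 2 Ff, 1 ff
folded: 3, straight: 1
straight: 1 out of 4 → fraction 1/4
Expected count = 1/4 × 392 = 98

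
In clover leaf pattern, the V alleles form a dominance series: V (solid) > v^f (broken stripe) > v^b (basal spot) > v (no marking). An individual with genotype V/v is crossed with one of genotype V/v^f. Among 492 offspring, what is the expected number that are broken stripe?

Cross: V/v × V/v^f
Allele dominance: V > v^f > v^b > v
Offspring genotypes: 1 V/V, 1 V/v^f, 1 V/v, 1 v^f/v
Phenotype counts: 3 solid, 1 broken stripe
broken stripe: 1 out of 4 → fraction 1/4
Expected count = 1/4 × 492 = 123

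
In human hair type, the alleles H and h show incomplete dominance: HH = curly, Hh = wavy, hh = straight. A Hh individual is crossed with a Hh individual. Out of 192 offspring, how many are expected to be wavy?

Punnett square for Hh × Hh:
Offspring genotypes: 1 HH, 2 Hh, 1 hh
Phenotype counts: 1 curly, 2 wavy, 1 straight
wavy: 2 out of 4 → fraction 1/2
Expected count = 1/2 × 192 = 96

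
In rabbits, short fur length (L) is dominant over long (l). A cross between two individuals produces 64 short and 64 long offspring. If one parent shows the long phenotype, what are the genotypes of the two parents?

Observed offspring: 64 short, 64 long
The observed ratio simplifies to 1:1. One parent shows long, so its genotype must be ll. A 1:1 offspring split requires the other parent to be heterozygous (Ll).
Parent genotypes: ll × Ll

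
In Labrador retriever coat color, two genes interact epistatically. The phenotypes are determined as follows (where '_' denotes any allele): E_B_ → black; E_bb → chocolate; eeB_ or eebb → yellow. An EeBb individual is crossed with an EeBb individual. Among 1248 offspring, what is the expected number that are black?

Cross: EeBb × EeBb — consider each gene separately:
E gene: Ee × Ee → 1 EE, 2 Ee, 1 ee → 3 E_ : 1 ee (out of 4)
B gene: Bb × Bb → 1 BB, 2 Bb, 1 bb → 3 B_ : 1 bb (out of 4)
Genotype classes (out of 4 × 4 = 16): E_B_ = 3×3 = 9; E_bb = 3×1 = 3; eeB_ = 1×3 = 3; eebb = 1×1 = 1
Apply the phenotype rules: E_B_ (9) → black; E_bb (3) → chocolate; eeB_ (3) + eebb (1) → yellow
Phenotype counts (out of 16): 9 black, 3 chocolate, 4 yellow
black: 9 out of 16 → fraction 9/16
Expected count = 9/16 × 1248 = 702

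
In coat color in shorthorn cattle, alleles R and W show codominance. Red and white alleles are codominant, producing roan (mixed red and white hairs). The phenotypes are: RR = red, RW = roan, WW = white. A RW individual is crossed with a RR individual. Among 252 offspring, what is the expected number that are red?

Punnett square for RW × RR:
Offspring genotypes: 2 RR, 2 RW
Phenotype counts: 2 red, 2 roan
red: 2 out of 4 → fraction 1/2
Expected count = 1/2 × 252 = 126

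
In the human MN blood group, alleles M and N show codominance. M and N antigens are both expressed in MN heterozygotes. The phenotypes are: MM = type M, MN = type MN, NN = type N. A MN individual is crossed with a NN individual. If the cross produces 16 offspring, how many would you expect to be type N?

Punnett square for MN × NN:
Offspring genotypes: 2 MN, 2 NN
Phenotype counts: 2 type MN, 2 type N
type N: 2 out of 4 → fraction 1/2
Expected count = 1/2 × 16 = 8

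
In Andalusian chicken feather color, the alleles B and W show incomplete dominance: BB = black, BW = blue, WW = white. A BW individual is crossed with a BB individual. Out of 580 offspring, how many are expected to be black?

Punnett square for BW × BB:
Offspring genotypes: 2 BB, 2 BW
Phenotype counts: 2 black, 2 blue
black: 2 out of 4 → fraction 1/2
Expected count = 1/2 × 580 = 290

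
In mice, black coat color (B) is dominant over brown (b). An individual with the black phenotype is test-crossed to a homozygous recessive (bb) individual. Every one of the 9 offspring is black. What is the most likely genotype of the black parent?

Test cross: ? × bb
All offspring are black.
If the unknown parent were heterozygous (Bb), about half of 9 offspring would be brown; none are. The unknown parent is most likely homozygous dominant (BB).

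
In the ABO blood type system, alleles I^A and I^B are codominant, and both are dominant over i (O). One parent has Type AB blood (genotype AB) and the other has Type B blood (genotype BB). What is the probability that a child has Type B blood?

Cross: AB × BB
Possible offspring genotypes: 2 AB, 2 BB
Blood type counts: 2 Type AB, 2 Type B
Probability of Type B: 2/4 = 1/2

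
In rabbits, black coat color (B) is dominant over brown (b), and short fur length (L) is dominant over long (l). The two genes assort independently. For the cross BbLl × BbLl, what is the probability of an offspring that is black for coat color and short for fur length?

Dihybrid cross BbLl × BbLl — consider each gene separately:
coat color: Bb × Bb → 1 BB, 2 Bb, 1 bb → 3 B_ : 1 bb (out of 4)
fur length: Ll × Ll → 1 LL, 2 Ll, 1 ll → 3 L_ : 1 ll (out of 4)
Looking for: black (B_) and short (L_)
P(black) = 3/4, P(short) = 3/4
P(both) = 3/4 × 3/4 = 9/16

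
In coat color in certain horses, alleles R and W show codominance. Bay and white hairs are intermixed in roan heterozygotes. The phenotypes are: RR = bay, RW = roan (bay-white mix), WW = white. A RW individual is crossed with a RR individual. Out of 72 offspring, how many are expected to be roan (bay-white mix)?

Punnett square for RW × RR:
Offspring genotypes: 2 RR, 2 RW
Phenotype counts: 2 bay, 2 roan (bay-white mix)
roan (bay-white mix): 2 out of 4 → fraction 1/2
Expected count = 1/2 × 72 = 36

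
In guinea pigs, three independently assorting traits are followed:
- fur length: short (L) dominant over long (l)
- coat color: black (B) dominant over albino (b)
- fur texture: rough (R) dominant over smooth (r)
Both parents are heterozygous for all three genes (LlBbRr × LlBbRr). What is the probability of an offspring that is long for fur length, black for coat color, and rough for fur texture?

Trihybrid cross: LlBbRr × LlBbRr
Each trait segregates independently with a 3:1 phenotypic ratio, so each gene contributes 3/4 (dominant) or 1/4 (recessive).
Target: long (fur length), black (coat color), rough (fur texture)
Probability = product of independent per-trait probabilities
= 1/4 × 3/4 × 3/4 = 9/64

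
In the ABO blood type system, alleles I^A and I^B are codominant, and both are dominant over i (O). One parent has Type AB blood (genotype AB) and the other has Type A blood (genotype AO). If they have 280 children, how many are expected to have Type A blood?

Cross: AB × AO
Possible offspring genotypes: 1 AA, 1 AO, 1 AB, 1 BO
Blood type counts: 2 Type A, 1 Type AB, 1 Type B
Probability of Type A: 2/4 = 1/2
Expected count = 1/2 × 280 = 140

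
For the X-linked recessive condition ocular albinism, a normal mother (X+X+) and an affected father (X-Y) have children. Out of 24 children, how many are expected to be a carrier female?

Cross: X+X+ × X-Y
Offspring: 2 X+X-, 2 X+Y
Probability of a carrier female: 2/4 = 1/2
Expected count = 1/2 × 24 = 12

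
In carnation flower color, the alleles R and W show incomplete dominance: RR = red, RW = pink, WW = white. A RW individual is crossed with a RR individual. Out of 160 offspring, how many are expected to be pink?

Punnett square for RW × RR:
Offspring genotypes: 2 RR, 2 RW
Phenotype counts: 2 red, 2 pink
pink: 2 out of 4 → fraction 1/2
Expected count = 1/2 × 160 = 80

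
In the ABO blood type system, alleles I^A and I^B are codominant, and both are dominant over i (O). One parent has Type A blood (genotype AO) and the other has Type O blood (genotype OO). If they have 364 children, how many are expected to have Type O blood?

Cross: AO × OO
Possible offspring genotypes: 2 AO, 2 OO
Blood type counts: 2 Type A, 2 Type O
Probability of Type O: 2/4 = 1/2
Expected count = 1/2 × 364 = 182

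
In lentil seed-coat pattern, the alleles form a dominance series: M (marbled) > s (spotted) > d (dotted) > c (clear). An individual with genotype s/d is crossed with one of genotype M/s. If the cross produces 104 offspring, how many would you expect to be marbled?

Cross: s/d × M/s
Allele dominance: M > s > d > c
Offspring genotypes: 1 M/s, 1 s/s, 1 M/d, 1 s/d
Phenotype counts: 2 marbled, 2 spotted
marbled: 2 out of 4 → fraction 1/2
Expected count = 1/2 × 104 = 52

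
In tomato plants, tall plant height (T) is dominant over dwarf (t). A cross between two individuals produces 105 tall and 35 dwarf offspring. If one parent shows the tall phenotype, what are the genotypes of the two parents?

Observed offspring: 105 tall, 35 dwarf
The observed ratio simplifies to 3:1. Dwarf (tt) offspring appear, so each parent must contribute one t allele. The parent stated to show tall carries T, so it is Tt. The other parent is then either Tt or tt: Tt × tt would give a 1:1 split, whereas Tt × Tt gives 3:1 — matching the data. So both parents are heterozygous (Tt × Tt).
Parent genotypes: Tt × Tt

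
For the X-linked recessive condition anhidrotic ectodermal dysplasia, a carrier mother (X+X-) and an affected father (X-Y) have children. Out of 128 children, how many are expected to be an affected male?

Cross: X+X- × X-Y
Offspring: 1 X+X-, 1 X+Y, 1 X-X-, 1 X-Y
Probability of an affected male: 1/4
Expected count = 1/4 × 128 = 32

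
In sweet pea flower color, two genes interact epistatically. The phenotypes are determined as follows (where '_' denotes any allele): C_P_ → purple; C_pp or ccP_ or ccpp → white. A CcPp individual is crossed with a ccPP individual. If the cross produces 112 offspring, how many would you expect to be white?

Cross: CcPp × ccPP — consider each gene separately:
C gene: Cc × cc → 2 Cc, 2 cc → 2 C_ : 2 cc (out of 4)
P gene: Pp × PP → 2 PP, 2 Pp → 4 P_ (out of 4)
Genotype classes (out of 4 × 4 = 16): C_P_ = 2×4 = 8; ccP_ = 2×4 = 8
Apply the phenotype rules: C_P_ (8) → purple; ccP_ (8) → white
Phenotype counts (out of 16): 8 purple, 8 white
white: 8 out of 16 → fraction 1/2
Expected count = 1/2 × 112 = 56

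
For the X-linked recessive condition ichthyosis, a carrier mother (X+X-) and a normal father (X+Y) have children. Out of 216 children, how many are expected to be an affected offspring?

Cross: X+X- × X+Y
Offspring: 1 X+X+, 1 X+Y, 1 X+X-, 1 X-Y
Probability of an affected offspring: 1/4
Expected count = 1/4 × 216 = 54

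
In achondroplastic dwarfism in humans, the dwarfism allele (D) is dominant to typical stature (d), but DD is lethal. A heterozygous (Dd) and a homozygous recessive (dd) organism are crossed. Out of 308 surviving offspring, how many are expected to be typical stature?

Cross: Dd × dd
Punnett square offspring (before lethality): 2 Dd, 2 dd
No DD offspring are produced in this cross.
typical stature: 2 out of 4 → fraction 1/2
Expected count = 1/2 × 308 = 154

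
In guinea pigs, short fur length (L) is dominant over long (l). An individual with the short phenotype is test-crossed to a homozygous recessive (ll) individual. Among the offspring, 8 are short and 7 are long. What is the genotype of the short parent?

Test cross: ? × ll
Offspring: 8 short, 7 long — approximately 1:1.
A 1:1 ratio in a test cross indicates the unknown parent is heterozygous (Ll).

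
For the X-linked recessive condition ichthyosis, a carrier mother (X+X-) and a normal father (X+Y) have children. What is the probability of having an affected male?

Cross: X+X- × X+Y
Offspring: 1 X+X+, 1 X+Y, 1 X+X-, 1 X-Y
Probability of an affected male: 1/4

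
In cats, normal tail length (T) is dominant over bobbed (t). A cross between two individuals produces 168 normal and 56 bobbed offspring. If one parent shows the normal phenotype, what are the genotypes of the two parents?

Observed offspring: 168 normal, 56 bobbed
The observed ratio simplifies to 3:1. Bobbed (tt) offspring appear, so each parent must contribute one t allele. The parent stated to show normal carries T, so it is Tt. The other parent is then either Tt or tt: Tt × tt would give a 1:1 split, whereas Tt × Tt gives 3:1 — matching the data. So both parents are heterozygous (Tt × Tt).
Parent genotypes: Tt × Tt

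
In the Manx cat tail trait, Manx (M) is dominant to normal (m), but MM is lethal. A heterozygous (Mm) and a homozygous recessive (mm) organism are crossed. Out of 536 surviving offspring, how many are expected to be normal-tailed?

Cross: Mm × mm
Punnett square offspring (before lethality): 2 Mm, 2 mm
No MM offspring are produced in this cross.
normal-tailed: 2 out of 4 → fraction 1/2
Expected count = 1/2 × 536 = 268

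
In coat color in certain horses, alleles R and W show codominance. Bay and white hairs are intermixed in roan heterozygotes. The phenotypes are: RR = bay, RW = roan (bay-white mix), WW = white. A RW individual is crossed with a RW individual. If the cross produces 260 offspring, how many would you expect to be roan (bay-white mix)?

Punnett square for RW × RW:
Offspring genotypes: 1 RR, 2 RW, 1 WW
Phenotype counts: 1 bay, 2 roan (bay-white mix), 1 white
roan (bay-white mix): 2 out of 4 → fraction 1/2
Expected count = 1/2 × 260 = 130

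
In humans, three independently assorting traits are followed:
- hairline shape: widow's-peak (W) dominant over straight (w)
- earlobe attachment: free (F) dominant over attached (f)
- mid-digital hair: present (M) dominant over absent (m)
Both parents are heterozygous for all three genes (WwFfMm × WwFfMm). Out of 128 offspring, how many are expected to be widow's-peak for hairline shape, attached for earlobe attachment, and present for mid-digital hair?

Trihybrid cross: WwFfMm × WwFfMm
Each trait segregates independently with a 3:1 phenotypic ratio, so each gene contributes 3/4 (dominant) or 1/4 (recessive).
Target: widow's-peak (hairline shape), attached (earlobe attachment), present (mid-digital hair)
Probability = product of independent per-trait probabilities
= 3/4 × 1/4 × 3/4 = 9/64
Expected count = 9/64 × 128 = 18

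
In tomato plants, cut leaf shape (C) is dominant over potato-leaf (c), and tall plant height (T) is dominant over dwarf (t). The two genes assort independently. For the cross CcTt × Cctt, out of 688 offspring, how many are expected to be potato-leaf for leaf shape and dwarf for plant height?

Dihybrid cross CcTt × Cctt — consider each gene separately:
leaf shape: Cc × Cc → 1 CC, 2 Cc, 1 cc → 3 C_ : 1 cc (out of 4)
plant height: Tt × tt → 2 Tt, 2 tt → 2 T_ : 2 tt (out of 4)
Looking for: potato-leaf (cc) and dwarf (tt)
P(potato-leaf) = 1/4, P(dwarf) = 2/4
P(both) = 1/4 × 2/4 = 2/16 = 1/8
Expected count = 1/8 × 688 = 86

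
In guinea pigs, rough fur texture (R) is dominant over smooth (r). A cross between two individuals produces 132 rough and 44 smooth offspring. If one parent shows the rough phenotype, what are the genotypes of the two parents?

Observed offspring: 132 rough, 44 smooth
The observed ratio simplifies to 3:1. Smooth (rr) offspring appear, so each parent must contribute one r allele. The parent stated to show rough carries R, so it is Rr. The other parent is then either Rr or rr: Rr × rr would give a 1:1 split, whereas Rr × Rr gives 3:1 — matching the data. So both parents are heterozygous (Rr × Rr).
Parent genotypes: Rr × Rr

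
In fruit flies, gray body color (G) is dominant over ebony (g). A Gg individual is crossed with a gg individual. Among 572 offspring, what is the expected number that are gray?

Punnett square for Gg × gg:
Offspring genotypes: 2 Gg, 2 gg
gray: 2, ebony: 2
gray: 2 out of 4 → fraction 1/2
Expected count = 1/2 × 572 = 286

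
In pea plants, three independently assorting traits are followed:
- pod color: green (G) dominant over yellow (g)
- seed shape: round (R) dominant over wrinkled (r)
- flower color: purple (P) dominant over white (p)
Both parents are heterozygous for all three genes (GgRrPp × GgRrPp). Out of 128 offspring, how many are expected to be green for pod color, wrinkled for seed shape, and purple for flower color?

Trihybrid cross: GgRrPp × GgRrPp
Each trait segregates independently with a 3:1 phenotypic ratio, so each gene contributes 3/4 (dominant) or 1/4 (recessive).
Target: green (pod color), wrinkled (seed shape), purple (flower color)
Probability = product of independent per-trait probabilities
= 3/4 × 1/4 × 3/4 = 9/64
Expected count = 9/64 × 128 = 18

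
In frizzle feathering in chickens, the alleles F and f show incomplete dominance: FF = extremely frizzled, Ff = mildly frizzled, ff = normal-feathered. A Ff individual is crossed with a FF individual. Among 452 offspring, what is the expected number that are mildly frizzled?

Punnett square for Ff × FF:
Offspring genotypes: 2 FF, 2 Ff
Phenotype counts: 2 extremely frizzled, 2 mildly frizzled
mildly frizzled: 2 out of 4 → fraction 1/2
Expected count = 1/2 × 452 = 226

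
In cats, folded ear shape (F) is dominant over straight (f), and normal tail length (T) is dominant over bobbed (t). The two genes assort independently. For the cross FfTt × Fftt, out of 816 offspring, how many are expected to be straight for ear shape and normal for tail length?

Dihybrid cross FfTt × Fftt — consider each gene separately:
ear shape: Ff × Ff → 1 FF, 2 Ff, 1 ff → 3 F_ : 1 ff (out of 4)
tail length: Tt × tt → 2 Tt, 2 tt → 2 T_ : 2 tt (out of 4)
Looking for: straight (ff) and normal (T_)
P(straight) = 1/4, P(normal) = 2/4
P(both) = 1/4 × 2/4 = 2/16 = 1/8
Expected count = 1/8 × 816 = 102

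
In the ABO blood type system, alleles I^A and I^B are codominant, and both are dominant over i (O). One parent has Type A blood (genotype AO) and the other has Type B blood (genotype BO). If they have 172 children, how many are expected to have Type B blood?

Cross: AO × BO
Possible offspring genotypes: 1 AB, 1 AO, 1 BO, 1 OO
Blood type counts: 1 Type AB, 1 Type A, 1 Type B, 1 Type O
Probability of Type B: 1/4
Expected count = 1/4 × 172 = 43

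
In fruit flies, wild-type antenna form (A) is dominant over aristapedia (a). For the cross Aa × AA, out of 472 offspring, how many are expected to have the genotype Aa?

Punnett square for Aa × AA:
Offspring genotypes: 2 AA, 2 Aa
Total offspring: 4
Count with target: 2
Probability: 2/4 = 1/2
Expected count = 1/2 × 472 = 236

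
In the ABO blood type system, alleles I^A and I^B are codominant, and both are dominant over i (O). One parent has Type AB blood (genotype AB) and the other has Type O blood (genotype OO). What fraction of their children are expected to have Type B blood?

Cross: AB × OO
Possible offspring genotypes: 2 AO, 2 BO
Blood type counts: 2 Type A, 2 Type B
Probability of Type B: 2/4 = 1/2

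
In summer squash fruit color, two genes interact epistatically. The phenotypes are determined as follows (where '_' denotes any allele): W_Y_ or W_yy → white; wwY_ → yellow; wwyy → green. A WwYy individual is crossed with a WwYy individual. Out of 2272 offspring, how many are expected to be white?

Cross: WwYy × WwYy — consider each gene separately:
W gene: Ww × Ww → 1 WW, 2 Ww, 1 ww → 3 W_ : 1 ww (out of 4)
Y gene: Yy × Yy → 1 YY, 2 Yy, 1 yy → 3 Y_ : 1 yy (out of 4)
Genotype classes (out of 4 × 4 = 16): W_Y_ = 3×3 = 9; W_yy = 3×1 = 3; wwY_ = 1×3 = 3; wwyy = 1×1 = 1
Apply the phenotype rules: W_Y_ (9) + W_yy (3) → white; wwY_ (3) → yellow; wwyy (1) → green
Phenotype counts (out of 16): 12 white, 3 yellow, 1 green
white: 12 out of 16 → fraction 3/4
Expected count = 3/4 × 2272 = 1704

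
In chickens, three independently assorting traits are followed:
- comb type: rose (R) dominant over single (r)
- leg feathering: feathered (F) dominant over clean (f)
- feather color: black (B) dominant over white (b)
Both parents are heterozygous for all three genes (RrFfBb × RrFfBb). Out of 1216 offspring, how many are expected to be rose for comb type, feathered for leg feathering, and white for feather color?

Trihybrid cross: RrFfBb × RrFfBb
Each trait segregates independently with a 3:1 phenotypic ratio, so each gene contributes 3/4 (dominant) or 1/4 (recessive).
Target: rose (comb type), feathered (leg feathering), white (feather color)
Probability = product of independent per-trait probabilities
= 3/4 × 3/4 × 1/4 = 9/64
Expected count = 9/64 × 1216 = 171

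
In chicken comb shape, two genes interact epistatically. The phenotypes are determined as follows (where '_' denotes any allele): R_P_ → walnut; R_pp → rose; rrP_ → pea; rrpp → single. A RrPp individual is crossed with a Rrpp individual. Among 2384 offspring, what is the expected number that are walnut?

Cross: RrPp × Rrpp — consider each gene separately:
R gene: Rr × Rr → 1 RR, 2 Rr, 1 rr → 3 R_ : 1 rr (out of 4)
P gene: Pp × pp → 2 Pp, 2 pp → 2 P_ : 2 pp (out of 4)
Genotype classes (out of 4 × 4 = 16): R_P_ = 3×2 = 6; R_pp = 3×2 = 6; rrP_ = 1×2 = 2; rrpp = 1×2 = 2
Apply the phenotype rules: R_P_ (6) → walnut; R_pp (6) → rose; rrP_ (2) → pea; rrpp (2) → single
Phenotype counts (out of 16): 6 walnut, 6 rose, 2 pea, 2 single
walnut: 6 out of 16 → fraction 3/8
Expected count = 3/8 × 2384 = 894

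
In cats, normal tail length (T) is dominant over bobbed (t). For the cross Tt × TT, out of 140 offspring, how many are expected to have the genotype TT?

Punnett square for Tt × TT:
Offspring genotypes: 2 TT, 2 Tt
Total offspring: 4
Count with target: 2
Probability: 2/4 = 1/2
Expected count = 1/2 × 140 = 70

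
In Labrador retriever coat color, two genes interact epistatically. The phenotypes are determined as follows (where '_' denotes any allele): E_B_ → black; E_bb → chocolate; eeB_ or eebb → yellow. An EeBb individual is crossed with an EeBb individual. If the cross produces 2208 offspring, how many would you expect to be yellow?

Cross: EeBb × EeBb — consider each gene separately:
E gene: Ee × Ee → 1 EE, 2 Ee, 1 ee → 3 E_ : 1 ee (out of 4)
B gene: Bb × Bb → 1 BB, 2 Bb, 1 bb → 3 B_ : 1 bb (out of 4)
Genotype classes (out of 4 × 4 = 16): E_B_ = 3×3 = 9; E_bb = 3×1 = 3; eeB_ = 1×3 = 3; eebb = 1×1 = 1
Apply the phenotype rules: E_B_ (9) → black; E_bb (3) → chocolate; eeB_ (3) + eebb (1) → yellow
Phenotype counts (out of 16): 9 black, 3 chocolate, 4 yellow
yellow: 4 out of 16 → fraction 1/4
Expected count = 1/4 × 2208 = 552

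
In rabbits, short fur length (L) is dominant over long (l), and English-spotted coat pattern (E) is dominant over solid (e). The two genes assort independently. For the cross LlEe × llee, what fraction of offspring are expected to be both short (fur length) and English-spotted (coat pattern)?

Dihybrid cross LlEe × llee — consider each gene separately:
fur length: Ll × ll → 2 Ll, 2 ll → 2 L_ : 2 ll (out of 4)
coat pattern: Ee × ee → 2 Ee, 2 ee → 2 E_ : 2 ee (out of 4)
Looking for: short (L_) and English-spotted (E_)
P(short) = 2/4, P(English-spotted) = 2/4
P(both) = 2/4 × 2/4 = 4/16 = 1/4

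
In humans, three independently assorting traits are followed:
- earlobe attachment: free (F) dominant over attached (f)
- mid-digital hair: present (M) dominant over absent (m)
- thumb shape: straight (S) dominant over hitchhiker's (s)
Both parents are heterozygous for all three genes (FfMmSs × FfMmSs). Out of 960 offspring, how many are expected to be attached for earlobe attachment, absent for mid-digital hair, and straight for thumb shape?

Trihybrid cross: FfMmSs × FfMmSs
Each trait segregates independently with a 3:1 phenotypic ratio, so each gene contributes 3/4 (dominant) or 1/4 (recessive).
Target: attached (earlobe attachment), absent (mid-digital hair), straight (thumb shape)
Probability = product of independent per-trait probabilities
= 1/4 × 1/4 × 3/4 = 3/64
Expected count = 3/64 × 960 = 45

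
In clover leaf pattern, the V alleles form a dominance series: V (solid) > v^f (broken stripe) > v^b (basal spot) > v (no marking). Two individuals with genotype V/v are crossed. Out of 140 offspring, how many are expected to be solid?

Cross: V/v × V/v
Allele dominance: V > v^f > v^b > v
Offspring genotypes: 1 V/V, 2 V/v, 1 v/v
Phenotype counts: 3 solid, 1 unmarked
solid: 3 out of 4 → fraction 3/4
Expected count = 3/4 × 140 = 105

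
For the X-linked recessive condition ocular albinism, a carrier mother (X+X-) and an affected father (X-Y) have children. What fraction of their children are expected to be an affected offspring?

Cross: X+X- × X-Y
Offspring: 1 X+X-, 1 X+Y, 1 X-X-, 1 X-Y
Probability of an affected offspring: 2/4 = 1/2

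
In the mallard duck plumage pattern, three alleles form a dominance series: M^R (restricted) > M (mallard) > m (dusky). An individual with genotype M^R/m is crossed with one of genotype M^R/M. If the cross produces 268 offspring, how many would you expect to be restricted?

Cross: M^R/m × M^R/M
Allele dominance: M^R > M > m
Offspring genotypes: 1 M^R/M^R, 1 M^R/M, 1 M^R/m, 1 M/m
Phenotype counts: 3 restricted, 1 mallard
restricted: 3 out of 4 → fraction 3/4
Expected count = 3/4 × 268 = 201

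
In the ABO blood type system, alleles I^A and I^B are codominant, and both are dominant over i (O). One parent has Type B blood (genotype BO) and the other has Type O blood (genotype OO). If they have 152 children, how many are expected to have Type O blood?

Cross: BO × OO
Possible offspring genotypes: 2 BO, 2 OO
Blood type counts: 2 Type B, 2 Type O
Probability of Type O: 2/4 = 1/2
Expected count = 1/2 × 152 = 76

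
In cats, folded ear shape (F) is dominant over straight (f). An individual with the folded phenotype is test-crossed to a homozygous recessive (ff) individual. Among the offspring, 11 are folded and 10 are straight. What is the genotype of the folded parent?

Test cross: ? × ff
Offspring: 11 folded, 10 straight — approximately 1:1.
A 1:1 ratio in a test cross indicates the unknown parent is heterozygous (Ff).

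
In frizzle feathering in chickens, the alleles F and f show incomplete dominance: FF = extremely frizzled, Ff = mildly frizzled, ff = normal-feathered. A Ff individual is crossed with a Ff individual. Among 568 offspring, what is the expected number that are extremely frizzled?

Punnett square for Ff × Ff:
Offspring genotypes: 1 FF, 2 Ff, 1 ff
Phenotype counts: 1 extremely frizzled, 2 mildly frizzled, 1 normal-feathered
extremely frizzled: 1 out of 4 → fraction 1/4
Expected count = 1/4 × 568 = 142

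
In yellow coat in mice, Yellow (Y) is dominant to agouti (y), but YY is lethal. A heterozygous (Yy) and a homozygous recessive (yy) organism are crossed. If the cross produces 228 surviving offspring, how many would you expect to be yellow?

Cross: Yy × yy
Punnett square offspring (before lethality): 2 Yy, 2 yy
No YY offspring are produced in this cross.
yellow: 2 out of 4 → fraction 1/2
Expected count = 1/2 × 228 = 114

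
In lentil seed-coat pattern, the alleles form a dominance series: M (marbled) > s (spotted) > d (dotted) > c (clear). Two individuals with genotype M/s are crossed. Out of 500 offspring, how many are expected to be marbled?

Cross: M/s × M/s
Allele dominance: M > s > d > c
Offspring genotypes: 1 M/M, 2 M/s, 1 s/s
Phenotype counts: 3 marbled, 1 spotted
marbled: 3 out of 4 → fraction 3/4
Expected count = 3/4 × 500 = 375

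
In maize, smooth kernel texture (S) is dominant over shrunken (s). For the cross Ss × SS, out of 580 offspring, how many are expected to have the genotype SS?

Punnett square for Ss × SS:
Offspring genotypes: 2 SS, 2 Ss
Total offspring: 4
Count with target: 2
Probability: 2/4 = 1/2
Expected count = 1/2 × 580 = 290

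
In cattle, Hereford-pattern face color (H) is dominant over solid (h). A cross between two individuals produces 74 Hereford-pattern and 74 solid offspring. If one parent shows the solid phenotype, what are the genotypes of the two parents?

Observed offspring: 74 Hereford-pattern, 74 solid
The observed ratio simplifies to 1:1. One parent shows solid, so its genotype must be hh. A 1:1 offspring split requires the other parent to be heterozygous (Hh).
Parent genotypes: hh × Hh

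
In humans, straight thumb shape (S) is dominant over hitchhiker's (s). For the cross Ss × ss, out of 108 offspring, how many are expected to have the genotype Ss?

Punnett square for Ss × ss:
Offspring genotypes: 2 Ss, 2 ss
Total offspring: 4
Count with target: 2
Probability: 2/4 = 1/2
Expected count = 1/2 × 108 = 54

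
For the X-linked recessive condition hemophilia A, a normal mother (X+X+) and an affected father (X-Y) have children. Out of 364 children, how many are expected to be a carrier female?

Cross: X+X+ × X-Y
Offspring: 2 X+X-, 2 X+Y
Probability of a carrier female: 2/4 = 1/2
Expected count = 1/2 × 364 = 182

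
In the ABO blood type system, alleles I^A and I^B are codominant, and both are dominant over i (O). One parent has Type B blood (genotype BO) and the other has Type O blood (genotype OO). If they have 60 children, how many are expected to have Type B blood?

Cross: BO × OO
Possible offspring genotypes: 2 BO, 2 OO
Blood type counts: 2 Type B, 2 Type O
Probability of Type B: 2/4 = 1/2
Expected count = 1/2 × 60 = 30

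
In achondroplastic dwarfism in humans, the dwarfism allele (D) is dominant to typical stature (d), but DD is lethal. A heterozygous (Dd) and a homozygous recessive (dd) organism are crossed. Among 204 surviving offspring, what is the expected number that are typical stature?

Cross: Dd × dd
Punnett square offspring (before lethality): 2 Dd, 2 dd
No DD offspring are produced in this cross.
typical stature: 2 out of 4 → fraction 1/2
Expected count = 1/2 × 204 = 102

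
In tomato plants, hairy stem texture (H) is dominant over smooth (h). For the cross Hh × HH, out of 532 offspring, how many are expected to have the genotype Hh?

Punnett square for Hh × HH:
Offspring genotypes: 2 HH, 2 Hh
Total offspring: 4
Count with target: 2
Probability: 2/4 = 1/2
Expected count = 1/2 × 532 = 266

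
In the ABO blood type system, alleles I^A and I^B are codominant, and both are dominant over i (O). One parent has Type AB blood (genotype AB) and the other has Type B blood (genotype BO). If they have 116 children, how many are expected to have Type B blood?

Cross: AB × BO
Possible offspring genotypes: 1 AB, 1 AO, 1 BB, 1 BO
Blood type counts: 1 Type AB, 1 Type A, 2 Type B
Probability of Type B: 2/4 = 1/2
Expected count = 1/2 × 116 = 58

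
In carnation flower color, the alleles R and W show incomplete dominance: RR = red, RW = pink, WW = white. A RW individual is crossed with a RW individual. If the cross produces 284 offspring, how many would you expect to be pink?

Punnett square for RW × RW:
Offspring genotypes: 1 RR, 2 RW, 1 WW
Phenotype counts: 1 red, 2 pink, 1 white
pink: 2 out of 4 → fraction 1/2
Expected count = 1/2 × 284 = 142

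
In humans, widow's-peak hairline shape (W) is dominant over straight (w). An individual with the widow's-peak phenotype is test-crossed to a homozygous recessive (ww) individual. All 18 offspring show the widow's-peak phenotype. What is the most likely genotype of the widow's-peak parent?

Test cross: ? × ww
All offspring are widow's-peak.
If the unknown parent were heterozygous (Ww), about half of 18 offspring would be straight; none are. The unknown parent is most likely homozygous dominant (WW).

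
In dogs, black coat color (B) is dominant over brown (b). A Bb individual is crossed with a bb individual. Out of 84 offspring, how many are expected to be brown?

Punnett square for Bb × bb:
Offspring genotypes: 2 Bb, 2 bb
black: 2, brown: 2
brown: 2 out of 4 → fraction 1/2
Expected count = 1/2 × 84 = 42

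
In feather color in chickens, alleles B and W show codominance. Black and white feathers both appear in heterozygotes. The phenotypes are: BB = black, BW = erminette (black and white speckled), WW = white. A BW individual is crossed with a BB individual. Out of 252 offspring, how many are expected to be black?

Punnett square for BW × BB:
Offspring genotypes: 2 BB, 2 BW
Phenotype counts: 2 black, 2 erminette (black and white speckled)
black: 2 out of 4 → fraction 1/2
Expected count = 1/2 × 252 = 126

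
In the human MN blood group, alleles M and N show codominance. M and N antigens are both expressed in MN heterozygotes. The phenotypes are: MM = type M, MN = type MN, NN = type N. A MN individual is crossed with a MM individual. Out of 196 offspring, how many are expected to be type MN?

Punnett square for MN × MM:
Offspring genotypes: 2 MM, 2 MN
Phenotype counts: 2 type M, 2 type MN
type MN: 2 out of 4 → fraction 1/2
Expected count = 1/2 × 196 = 98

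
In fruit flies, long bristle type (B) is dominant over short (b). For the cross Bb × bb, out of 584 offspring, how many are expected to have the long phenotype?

Punnett square for Bb × bb:
Offspring genotypes: 2 Bb, 2 bb
Total offspring: 4
Count with target: 2
Probability: 2/4 = 1/2
Expected count = 1/2 × 584 = 292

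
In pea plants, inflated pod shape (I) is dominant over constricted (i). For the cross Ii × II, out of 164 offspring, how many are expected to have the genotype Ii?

Punnett square for Ii × II:
Offspring genotypes: 2 II, 2 Ii
Total offspring: 4
Count with target: 2
Probability: 2/4 = 1/2
Expected count = 1/2 × 164 = 82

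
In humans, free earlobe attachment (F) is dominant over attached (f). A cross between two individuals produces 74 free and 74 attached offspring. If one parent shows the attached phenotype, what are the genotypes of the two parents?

Observed offspring: 74 free, 74 attached
The observed ratio simplifies to 1:1. One parent shows attached, so its genotype must be ff. A 1:1 offspring split requires the other parent to be heterozygous (Ff).
Parent genotypes: ff × Ff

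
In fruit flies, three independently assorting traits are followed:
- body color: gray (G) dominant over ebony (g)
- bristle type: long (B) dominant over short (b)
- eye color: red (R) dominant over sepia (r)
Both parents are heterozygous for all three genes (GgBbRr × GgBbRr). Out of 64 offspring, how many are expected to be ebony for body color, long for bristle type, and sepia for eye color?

Trihybrid cross: GgBbRr × GgBbRr
Each trait segregates independently with a 3:1 phenotypic ratio, so each gene contributes 3/4 (dominant) or 1/4 (recessive).
Target: ebony (body color), long (bristle type), sepia (eye color)
Probability = product of independent per-trait probabilities
= 1/4 × 3/4 × 1/4 = 3/64
Expected count = 3/64 × 64 = 3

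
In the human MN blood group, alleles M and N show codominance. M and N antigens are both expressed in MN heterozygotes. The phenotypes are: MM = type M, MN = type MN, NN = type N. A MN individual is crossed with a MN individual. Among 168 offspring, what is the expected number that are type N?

Punnett square for MN × MN:
Offspring genotypes: 1 MM, 2 MN, 1 NN
Phenotype counts: 1 type M, 2 type MN, 1 type N
type N: 1 out of 4 → fraction 1/4
Expected count = 1/4 × 168 = 42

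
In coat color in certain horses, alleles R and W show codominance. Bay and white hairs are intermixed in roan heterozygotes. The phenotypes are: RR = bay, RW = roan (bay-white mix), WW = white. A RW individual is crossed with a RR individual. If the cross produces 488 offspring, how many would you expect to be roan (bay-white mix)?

Punnett square for RW × RR:
Offspring genotypes: 2 RR, 2 RW
Phenotype counts: 2 bay, 2 roan (bay-white mix)
roan (bay-white mix): 2 out of 4 → fraction 1/2
Expected count = 1/2 × 488 = 244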